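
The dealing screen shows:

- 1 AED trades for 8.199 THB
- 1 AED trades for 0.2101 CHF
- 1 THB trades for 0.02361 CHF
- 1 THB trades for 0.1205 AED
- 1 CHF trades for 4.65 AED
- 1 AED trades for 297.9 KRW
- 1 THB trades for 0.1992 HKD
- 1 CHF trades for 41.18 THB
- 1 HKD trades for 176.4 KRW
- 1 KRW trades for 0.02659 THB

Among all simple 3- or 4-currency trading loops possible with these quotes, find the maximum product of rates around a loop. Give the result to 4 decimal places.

AED→CHF→THB→AED: 0.2101 × 41.18 × 0.1205 = 1.04256
AED→KRW→THB→AED: 297.9 × 0.02659 × 0.1205 = 0.95450
KRW→THB→HKD→KRW: 0.02659 × 0.1992 × 176.4 = 0.93434
AED→THB→CHF→AED: 8.199 × 0.02361 × 4.65 = 0.90014
AED→KRW→THB→CHF→AED: 297.9 × 0.02659 × 0.02361 × 4.65 = 0.86964
Maximum is AED→CHF→THB→AED at 1.0426; arbitrage exists.

1.0426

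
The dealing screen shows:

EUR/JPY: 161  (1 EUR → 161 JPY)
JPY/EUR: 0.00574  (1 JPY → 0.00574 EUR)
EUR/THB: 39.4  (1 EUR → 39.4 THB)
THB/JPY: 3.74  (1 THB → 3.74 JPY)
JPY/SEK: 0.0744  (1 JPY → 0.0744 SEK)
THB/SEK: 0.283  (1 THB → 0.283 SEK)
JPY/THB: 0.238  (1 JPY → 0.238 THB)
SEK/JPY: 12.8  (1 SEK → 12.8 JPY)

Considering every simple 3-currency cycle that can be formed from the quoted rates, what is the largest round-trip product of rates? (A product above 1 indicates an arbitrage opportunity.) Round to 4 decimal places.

JPY→THB→SEK→JPY: 0.238 × 0.283 × 12.8 = 0.86213
JPY→EUR→THB→JPY: 0.00574 × 39.4 × 3.74 = 0.84582
Maximum is JPY→THB→SEK→JPY at 0.8621; no arbitrage — every cycle loses value.

0.8621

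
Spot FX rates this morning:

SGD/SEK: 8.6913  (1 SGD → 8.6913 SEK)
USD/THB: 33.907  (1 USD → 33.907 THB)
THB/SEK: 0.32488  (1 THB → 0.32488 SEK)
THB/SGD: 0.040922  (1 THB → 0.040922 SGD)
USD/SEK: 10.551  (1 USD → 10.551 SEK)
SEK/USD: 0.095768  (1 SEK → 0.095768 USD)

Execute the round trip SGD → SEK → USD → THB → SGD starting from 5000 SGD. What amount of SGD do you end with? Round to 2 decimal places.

5774.59

5000 SGD × 8.6913 = 43456.5 SEK
43456.5 SEK × 0.095768 = 4161.742092 USD
4161.742092 USD × 33.907 = 141112.189113444 THB
141112.189113444 THB × 0.040922 = 5774.593002900355368 SGD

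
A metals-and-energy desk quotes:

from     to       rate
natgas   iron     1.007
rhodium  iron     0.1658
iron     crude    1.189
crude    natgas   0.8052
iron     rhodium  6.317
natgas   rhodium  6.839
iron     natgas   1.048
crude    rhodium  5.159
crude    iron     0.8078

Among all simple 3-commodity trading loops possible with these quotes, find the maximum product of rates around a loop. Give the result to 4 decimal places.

rhodium→iron→natgas→rhodium: 0.1658 × 1.048 × 6.839 = 1.18833
rhodium→iron→crude→rhodium: 0.1658 × 1.189 × 5.159 = 1.01703
crude→natgas→iron→crude: 0.8052 × 1.007 × 1.189 = 0.96408
Maximum is rhodium→iron→natgas→rhodium at 1.1883; arbitrage exists.

1.1883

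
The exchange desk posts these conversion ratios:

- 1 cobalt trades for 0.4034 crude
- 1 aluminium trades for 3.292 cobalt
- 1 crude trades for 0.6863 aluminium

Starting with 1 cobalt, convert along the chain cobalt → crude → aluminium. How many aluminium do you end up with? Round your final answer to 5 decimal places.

1 cobalt × 0.4034 = 0.4034 crude
0.4034 crude × 0.6863 = 0.27685342 aluminium

0.27685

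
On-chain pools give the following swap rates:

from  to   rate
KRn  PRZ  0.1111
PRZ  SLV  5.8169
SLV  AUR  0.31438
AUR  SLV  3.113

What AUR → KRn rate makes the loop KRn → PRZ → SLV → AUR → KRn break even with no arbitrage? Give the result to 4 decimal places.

4.9220

Known legs of the cycle: 0.1111 × 5.8169 × 0.31438 = 0.2031704611442
For no arbitrage the full-cycle product must be 1, so the missing rate is 1 / 0.2031704611442 ≈ 4.921975.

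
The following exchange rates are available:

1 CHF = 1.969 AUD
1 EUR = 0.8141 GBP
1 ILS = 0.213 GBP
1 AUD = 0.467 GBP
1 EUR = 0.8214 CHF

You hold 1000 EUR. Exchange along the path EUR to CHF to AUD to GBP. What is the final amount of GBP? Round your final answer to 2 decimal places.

755.30

1000 EUR × 0.8214 = 821.4 CHF
821.4 CHF × 1.969 = 1617.3366 AUD
1617.3366 AUD × 0.467 = 755.2961922 GBP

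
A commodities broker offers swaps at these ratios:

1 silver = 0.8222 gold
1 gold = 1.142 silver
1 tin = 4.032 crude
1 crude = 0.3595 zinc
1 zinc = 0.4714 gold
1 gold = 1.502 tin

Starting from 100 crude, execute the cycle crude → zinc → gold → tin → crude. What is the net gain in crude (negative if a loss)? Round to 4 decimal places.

2.6311

100 crude × 0.3595 = 35.95 zinc
35.95 zinc × 0.4714 = 16.94683 gold
16.94683 gold × 1.502 = 25.45413866 tin
25.45413866 tin × 4.032 = 102.63108707712 crude
Net change: 102.63108707712 − 100 = 2.63108707712 crude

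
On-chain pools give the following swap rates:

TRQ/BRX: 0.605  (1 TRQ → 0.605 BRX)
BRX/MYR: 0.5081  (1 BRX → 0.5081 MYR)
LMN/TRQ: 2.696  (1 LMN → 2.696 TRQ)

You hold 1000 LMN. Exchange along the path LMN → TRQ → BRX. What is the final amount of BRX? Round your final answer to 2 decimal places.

1000 LMN × 2.696 = 2696 TRQ
2696 TRQ × 0.605 = 1631.08 BRX

1631.08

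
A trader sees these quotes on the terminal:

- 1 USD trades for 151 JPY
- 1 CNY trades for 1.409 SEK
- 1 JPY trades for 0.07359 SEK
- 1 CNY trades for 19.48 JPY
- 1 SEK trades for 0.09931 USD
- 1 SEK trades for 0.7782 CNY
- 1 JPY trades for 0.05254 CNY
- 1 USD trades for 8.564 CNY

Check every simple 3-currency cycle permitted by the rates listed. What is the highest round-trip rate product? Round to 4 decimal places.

1.1983

USD→CNY→SEK→USD: 8.564 × 1.409 × 0.09931 = 1.19834
JPY→SEK→CNY→JPY: 0.07359 × 0.7782 × 19.48 = 1.11558
JPY→SEK→USD→JPY: 0.07359 × 0.09931 × 151 = 1.10354
Maximum is USD→CNY→SEK→USD at 1.1983; arbitrage exists.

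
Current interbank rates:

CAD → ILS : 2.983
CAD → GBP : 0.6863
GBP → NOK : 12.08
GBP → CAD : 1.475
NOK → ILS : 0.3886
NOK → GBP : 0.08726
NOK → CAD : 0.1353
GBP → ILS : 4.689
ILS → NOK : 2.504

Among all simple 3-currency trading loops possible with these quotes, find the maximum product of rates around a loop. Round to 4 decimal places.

1.1217

NOK→CAD→GBP→NOK: 0.1353 × 0.6863 × 12.08 = 1.12171
ILS→NOK→GBP→ILS: 2.504 × 0.08726 × 4.689 = 1.02454
ILS→NOK→CAD→ILS: 2.504 × 0.1353 × 2.983 = 1.01061
Maximum is NOK→CAD→GBP→NOK at 1.1217; arbitrage exists.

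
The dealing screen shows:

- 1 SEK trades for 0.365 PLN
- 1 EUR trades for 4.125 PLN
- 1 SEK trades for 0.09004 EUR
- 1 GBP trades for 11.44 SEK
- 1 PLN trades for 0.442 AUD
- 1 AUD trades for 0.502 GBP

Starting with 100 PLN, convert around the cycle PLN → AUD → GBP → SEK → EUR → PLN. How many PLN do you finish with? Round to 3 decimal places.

94.278

100 PLN × 0.442 = 44.2 AUD
44.2 AUD × 0.502 = 22.1884 GBP
22.1884 GBP × 11.44 = 253.835296 SEK
253.835296 SEK × 0.09004 = 22.85533005184 EUR
22.85533005184 EUR × 4.125 = 94.27823646384 PLN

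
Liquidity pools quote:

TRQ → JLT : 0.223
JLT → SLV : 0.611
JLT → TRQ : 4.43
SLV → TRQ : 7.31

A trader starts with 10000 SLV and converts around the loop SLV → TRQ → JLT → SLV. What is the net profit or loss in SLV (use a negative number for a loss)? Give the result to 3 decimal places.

-39.906

10000 SLV × 7.31 = 73100 TRQ
73100 TRQ × 0.223 = 16301.3 JLT
16301.3 JLT × 0.611 = 9960.0943 SLV
Net change: 9960.0943 − 10000 = -39.9057 SLV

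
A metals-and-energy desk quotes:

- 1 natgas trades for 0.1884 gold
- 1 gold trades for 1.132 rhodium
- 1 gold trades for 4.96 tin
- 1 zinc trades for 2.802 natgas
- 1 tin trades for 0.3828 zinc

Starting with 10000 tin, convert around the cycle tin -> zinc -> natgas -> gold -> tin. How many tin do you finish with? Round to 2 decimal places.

10000 tin × 0.3828 = 3828 zinc
3828 zinc × 2.802 = 10726.056 natgas
10726.056 natgas × 0.1884 = 2020.7889504 gold
2020.7889504 gold × 4.96 = 10023.113193984 tin

10023.11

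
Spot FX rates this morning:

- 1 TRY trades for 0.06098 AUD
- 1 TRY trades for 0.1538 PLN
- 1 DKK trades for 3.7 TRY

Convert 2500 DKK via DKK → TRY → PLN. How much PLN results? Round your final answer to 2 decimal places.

2500 DKK × 3.7 = 9250 TRY
9250 TRY × 0.1538 = 1422.65 PLN

1422.65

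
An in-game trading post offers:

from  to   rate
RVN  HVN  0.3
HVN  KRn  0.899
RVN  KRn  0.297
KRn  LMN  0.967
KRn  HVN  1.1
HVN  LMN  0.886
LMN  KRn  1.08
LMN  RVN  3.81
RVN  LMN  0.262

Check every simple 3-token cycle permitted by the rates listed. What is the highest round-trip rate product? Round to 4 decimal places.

1.0942

RVN→KRn→LMN→RVN: 0.297 × 0.967 × 3.81 = 1.09423
KRn→HVN→LMN→KRn: 1.1 × 0.886 × 1.08 = 1.05257
RVN→HVN→LMN→RVN: 0.3 × 0.886 × 3.81 = 1.01270
Maximum is RVN→KRn→LMN→RVN at 1.0942; arbitrage exists.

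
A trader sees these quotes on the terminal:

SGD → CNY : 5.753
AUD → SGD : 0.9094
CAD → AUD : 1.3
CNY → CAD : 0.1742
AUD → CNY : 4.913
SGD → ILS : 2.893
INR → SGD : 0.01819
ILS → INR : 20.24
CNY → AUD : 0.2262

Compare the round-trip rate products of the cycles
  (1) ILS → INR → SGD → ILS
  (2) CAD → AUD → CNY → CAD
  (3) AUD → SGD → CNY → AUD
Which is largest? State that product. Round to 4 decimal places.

1.1834

(1) 20.24 × 0.01819 × 2.893 = 1.06510
(2) 1.3 × 4.913 × 0.1742 = 1.11260
(3) 0.9094 × 5.753 × 0.2262 = 1.18343
Highest is cycle (3) at 1.1834 (>1, arbitrage).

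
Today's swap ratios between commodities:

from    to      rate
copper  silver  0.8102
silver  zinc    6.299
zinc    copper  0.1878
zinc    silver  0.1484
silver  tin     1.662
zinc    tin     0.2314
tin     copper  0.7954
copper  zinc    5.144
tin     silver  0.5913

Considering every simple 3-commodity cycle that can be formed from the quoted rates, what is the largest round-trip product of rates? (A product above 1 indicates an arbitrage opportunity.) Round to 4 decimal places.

1.0710

silver→tin→copper→silver: 1.662 × 0.7954 × 0.8102 = 1.07105
silver→zinc→copper→silver: 6.299 × 0.1878 × 0.8102 = 0.95843
tin→copper→zinc→tin: 0.7954 × 5.144 × 0.2314 = 0.94678
silver→zinc→tin→silver: 6.299 × 0.2314 × 0.5913 = 0.86187
Maximum is silver→tin→copper→silver at 1.0710; arbitrage exists.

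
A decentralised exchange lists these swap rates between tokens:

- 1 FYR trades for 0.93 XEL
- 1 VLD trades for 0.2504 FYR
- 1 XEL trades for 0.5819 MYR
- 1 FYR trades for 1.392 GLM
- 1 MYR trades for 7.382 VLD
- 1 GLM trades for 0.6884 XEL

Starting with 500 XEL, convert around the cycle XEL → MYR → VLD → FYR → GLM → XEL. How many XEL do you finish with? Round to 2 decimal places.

500 XEL × 0.5819 = 290.95 MYR
290.95 MYR × 7.382 = 2147.7929 VLD
2147.7929 VLD × 0.2504 = 537.80734216 FYR
537.80734216 FYR × 1.392 = 748.62782028672 GLM
748.62782028672 GLM × 0.6884 = 515.355391485378048 XEL

515.36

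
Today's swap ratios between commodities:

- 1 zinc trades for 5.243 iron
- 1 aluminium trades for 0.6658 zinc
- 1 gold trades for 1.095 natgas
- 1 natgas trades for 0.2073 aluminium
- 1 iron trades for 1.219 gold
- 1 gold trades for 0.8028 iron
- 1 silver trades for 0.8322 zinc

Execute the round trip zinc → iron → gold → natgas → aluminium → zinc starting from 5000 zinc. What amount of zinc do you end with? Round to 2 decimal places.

4829.60

5000 zinc × 5.243 = 26215 iron
26215 iron × 1.219 = 31956.085 gold
31956.085 gold × 1.095 = 34991.913075 natgas
34991.913075 natgas × 0.2073 = 7253.8235804475 aluminium
7253.8235804475 aluminium × 0.6658 = 4829.5957398619455 zinc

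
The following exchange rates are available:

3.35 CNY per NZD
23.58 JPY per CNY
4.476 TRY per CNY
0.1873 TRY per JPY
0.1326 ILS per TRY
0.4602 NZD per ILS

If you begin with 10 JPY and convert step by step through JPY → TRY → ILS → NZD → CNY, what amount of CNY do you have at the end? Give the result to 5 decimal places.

10 JPY × 0.1873 = 1.873 TRY
1.873 TRY × 0.1326 = 0.2483598 ILS
0.2483598 ILS × 0.4602 = 0.11429517996 NZD
0.11429517996 NZD × 3.35 = 0.382888852866 CNY

0.38289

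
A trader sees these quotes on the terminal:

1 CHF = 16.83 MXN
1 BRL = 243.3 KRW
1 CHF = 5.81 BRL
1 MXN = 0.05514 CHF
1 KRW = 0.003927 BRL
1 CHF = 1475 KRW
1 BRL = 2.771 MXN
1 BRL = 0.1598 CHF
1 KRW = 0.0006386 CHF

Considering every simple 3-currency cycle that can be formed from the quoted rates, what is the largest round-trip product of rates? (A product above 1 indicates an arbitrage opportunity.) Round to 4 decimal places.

0.9256

BRL→CHF→KRW→BRL: 0.1598 × 1475 × 0.003927 = 0.92561
BRL→KRW→CHF→BRL: 243.3 × 0.0006386 × 5.81 = 0.90271
BRL→MXN→CHF→BRL: 2.771 × 0.05514 × 5.81 = 0.88773
Maximum is BRL→CHF→KRW→BRL at 0.9256; no arbitrage — every cycle loses value.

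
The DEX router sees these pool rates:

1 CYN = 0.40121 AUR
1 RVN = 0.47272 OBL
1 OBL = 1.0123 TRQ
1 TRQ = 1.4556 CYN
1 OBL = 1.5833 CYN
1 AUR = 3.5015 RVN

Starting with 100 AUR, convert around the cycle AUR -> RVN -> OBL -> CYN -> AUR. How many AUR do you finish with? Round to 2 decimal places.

100 AUR × 3.5015 = 350.15 RVN
350.15 RVN × 0.47272 = 165.522908 OBL
165.522908 OBL × 1.5833 = 262.0724202364 CYN
262.0724202364 CYN × 0.40121 = 105.146075723046044 AUR

105.15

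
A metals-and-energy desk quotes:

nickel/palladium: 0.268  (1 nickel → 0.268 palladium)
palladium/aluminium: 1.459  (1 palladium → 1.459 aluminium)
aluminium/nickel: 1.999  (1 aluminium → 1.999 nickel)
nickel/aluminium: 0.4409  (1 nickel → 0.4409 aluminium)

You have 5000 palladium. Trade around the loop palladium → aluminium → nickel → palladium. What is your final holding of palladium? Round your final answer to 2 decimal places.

3908.16

5000 palladium × 1.459 = 7295 aluminium
7295 aluminium × 1.999 = 14582.705 nickel
14582.705 nickel × 0.268 = 3908.16494 palladium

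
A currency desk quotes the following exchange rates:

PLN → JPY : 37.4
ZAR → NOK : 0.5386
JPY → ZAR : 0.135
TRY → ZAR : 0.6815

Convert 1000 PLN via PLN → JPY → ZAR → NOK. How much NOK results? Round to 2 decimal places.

2719.39

1000 PLN × 37.4 = 37400 JPY
37400 JPY × 0.135 = 5049 ZAR
5049 ZAR × 0.5386 = 2719.3914 NOK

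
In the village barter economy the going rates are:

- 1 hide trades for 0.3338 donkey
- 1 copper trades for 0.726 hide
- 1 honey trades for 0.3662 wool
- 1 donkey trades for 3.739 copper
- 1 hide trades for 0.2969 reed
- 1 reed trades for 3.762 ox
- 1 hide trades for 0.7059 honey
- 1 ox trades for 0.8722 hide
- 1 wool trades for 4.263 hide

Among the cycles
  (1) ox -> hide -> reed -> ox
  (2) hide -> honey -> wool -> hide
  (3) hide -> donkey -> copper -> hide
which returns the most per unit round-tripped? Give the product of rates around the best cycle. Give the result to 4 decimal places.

1.1020

(1) 0.8722 × 0.2969 × 3.762 = 0.97419
(2) 0.7059 × 0.3662 × 4.263 = 1.10199
(3) 0.3338 × 3.739 × 0.726 = 0.90610
Highest is cycle (2) at 1.1020 (>1, arbitrage).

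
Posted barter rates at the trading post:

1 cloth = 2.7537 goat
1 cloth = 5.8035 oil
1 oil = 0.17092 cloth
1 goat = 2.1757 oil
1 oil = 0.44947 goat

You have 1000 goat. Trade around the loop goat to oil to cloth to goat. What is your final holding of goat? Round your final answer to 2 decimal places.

1000 goat × 2.1757 = 2175.7 oil
2175.7 oil × 0.17092 = 371.870644 cloth
371.870644 cloth × 2.7537 = 1024.0201923828 goat

1024.02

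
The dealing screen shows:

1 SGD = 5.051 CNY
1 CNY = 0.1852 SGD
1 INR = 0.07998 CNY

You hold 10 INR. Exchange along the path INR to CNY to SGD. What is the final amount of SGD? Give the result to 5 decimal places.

10 INR × 0.07998 = 0.7998 CNY
0.7998 CNY × 0.1852 = 0.14812296 SGD

0.14812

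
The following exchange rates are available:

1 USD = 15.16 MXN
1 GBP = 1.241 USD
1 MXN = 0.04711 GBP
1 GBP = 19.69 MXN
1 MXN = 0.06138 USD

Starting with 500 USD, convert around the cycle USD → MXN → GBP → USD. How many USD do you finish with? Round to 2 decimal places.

443.15

500 USD × 15.16 = 7580 MXN
7580 MXN × 0.04711 = 357.0938 GBP
357.0938 GBP × 1.241 = 443.1534058 USD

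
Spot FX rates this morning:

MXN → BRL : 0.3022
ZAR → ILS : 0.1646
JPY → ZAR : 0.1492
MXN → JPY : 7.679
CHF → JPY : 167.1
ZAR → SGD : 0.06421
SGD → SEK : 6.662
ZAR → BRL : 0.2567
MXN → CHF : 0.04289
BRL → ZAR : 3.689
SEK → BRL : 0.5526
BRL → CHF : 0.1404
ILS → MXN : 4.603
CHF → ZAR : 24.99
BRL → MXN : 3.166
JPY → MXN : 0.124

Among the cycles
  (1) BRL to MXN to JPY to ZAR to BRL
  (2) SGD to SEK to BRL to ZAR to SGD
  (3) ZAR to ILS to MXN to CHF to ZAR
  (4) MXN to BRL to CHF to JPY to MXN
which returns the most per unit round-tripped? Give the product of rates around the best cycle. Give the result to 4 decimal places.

(1) 3.166 × 7.679 × 0.1492 × 0.2567 = 0.93113
(2) 6.662 × 0.5526 × 3.689 × 0.06421 = 0.87202
(3) 0.1646 × 4.603 × 0.04289 × 24.99 = 0.81207
(4) 0.3022 × 0.1404 × 167.1 × 0.124 = 0.87914
Highest is cycle (1) at 0.9311 (≤1, no arbitrage).

0.9311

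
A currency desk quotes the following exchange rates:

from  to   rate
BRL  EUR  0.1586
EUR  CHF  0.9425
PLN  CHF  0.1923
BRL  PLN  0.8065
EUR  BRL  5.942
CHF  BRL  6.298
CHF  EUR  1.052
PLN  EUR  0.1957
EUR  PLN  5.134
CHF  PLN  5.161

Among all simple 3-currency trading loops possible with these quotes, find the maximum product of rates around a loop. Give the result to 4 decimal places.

1.0386

EUR→PLN→CHF→EUR: 5.134 × 0.1923 × 1.052 = 1.03861
BRL→PLN→CHF→BRL: 0.8065 × 0.1923 × 6.298 = 0.97676
EUR→CHF→PLN→EUR: 0.9425 × 5.161 × 0.1957 = 0.95193
EUR→CHF→BRL→EUR: 0.9425 × 6.298 × 0.1586 = 0.94143
EUR→BRL→PLN→EUR: 5.942 × 0.8065 × 0.1957 = 0.93784
Maximum is EUR→PLN→CHF→EUR at 1.0386; arbitrage exists.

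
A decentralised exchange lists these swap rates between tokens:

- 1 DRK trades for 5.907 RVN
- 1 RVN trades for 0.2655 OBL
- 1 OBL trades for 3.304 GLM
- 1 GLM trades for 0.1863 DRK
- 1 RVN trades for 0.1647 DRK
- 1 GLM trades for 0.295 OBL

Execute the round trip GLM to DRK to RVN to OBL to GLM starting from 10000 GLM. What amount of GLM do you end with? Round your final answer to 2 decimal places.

9653.49

10000 GLM × 0.1863 = 1863 DRK
1863 DRK × 5.907 = 11004.741 RVN
11004.741 RVN × 0.2655 = 2921.7587355 OBL
2921.7587355 OBL × 3.304 = 9653.490862092 GLM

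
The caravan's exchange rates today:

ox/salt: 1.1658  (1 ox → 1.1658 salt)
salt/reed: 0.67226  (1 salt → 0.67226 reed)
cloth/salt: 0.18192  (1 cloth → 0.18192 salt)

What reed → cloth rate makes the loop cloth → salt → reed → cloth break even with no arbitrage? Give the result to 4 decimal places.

Known legs of the cycle: 0.18192 × 0.67226 = 0.1222975392
For no arbitrage the full-cycle product must be 1, so the missing rate is 1 / 0.1222975392 ≈ 8.176779.

8.1768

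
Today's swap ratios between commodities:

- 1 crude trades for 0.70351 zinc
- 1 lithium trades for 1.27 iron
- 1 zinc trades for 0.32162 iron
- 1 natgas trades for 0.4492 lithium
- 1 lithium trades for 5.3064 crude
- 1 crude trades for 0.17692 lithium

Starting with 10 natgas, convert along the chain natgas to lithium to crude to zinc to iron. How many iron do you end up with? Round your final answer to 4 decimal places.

10 natgas × 0.4492 = 4.492 lithium
4.492 lithium × 5.3064 = 23.8363488 crude
23.8363488 crude × 0.70351 = 16.769109744288 zinc
16.769109744288 zinc × 0.32162 = 5.39328107595790656 iron

5.3933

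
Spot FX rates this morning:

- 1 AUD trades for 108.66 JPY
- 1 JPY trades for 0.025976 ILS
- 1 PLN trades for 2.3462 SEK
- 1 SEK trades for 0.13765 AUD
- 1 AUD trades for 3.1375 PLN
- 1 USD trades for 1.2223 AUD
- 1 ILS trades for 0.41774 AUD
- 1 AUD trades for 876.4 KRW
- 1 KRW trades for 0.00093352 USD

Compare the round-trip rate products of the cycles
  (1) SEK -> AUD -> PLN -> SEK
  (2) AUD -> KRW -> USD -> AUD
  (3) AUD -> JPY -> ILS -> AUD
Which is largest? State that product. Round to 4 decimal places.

1.1791

(1) 0.13765 × 3.1375 × 2.3462 = 1.01327
(2) 876.4 × 0.00093352 × 1.2223 = 1.00001
(3) 108.66 × 0.025976 × 0.41774 = 1.17909
Highest is cycle (3) at 1.1791 (>1, arbitrage).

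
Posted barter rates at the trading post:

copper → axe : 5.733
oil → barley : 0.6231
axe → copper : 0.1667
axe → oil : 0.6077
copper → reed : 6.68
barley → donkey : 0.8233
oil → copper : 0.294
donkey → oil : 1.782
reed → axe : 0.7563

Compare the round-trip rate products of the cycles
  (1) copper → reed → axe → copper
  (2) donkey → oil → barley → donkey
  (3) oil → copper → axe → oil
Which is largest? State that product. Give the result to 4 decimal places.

(1) 6.68 × 0.7563 × 0.1667 = 0.84218
(2) 1.782 × 0.6231 × 0.8233 = 0.91416
(3) 0.294 × 5.733 × 0.6077 = 1.02428
Highest is cycle (3) at 1.0243 (>1, arbitrage).

1.0243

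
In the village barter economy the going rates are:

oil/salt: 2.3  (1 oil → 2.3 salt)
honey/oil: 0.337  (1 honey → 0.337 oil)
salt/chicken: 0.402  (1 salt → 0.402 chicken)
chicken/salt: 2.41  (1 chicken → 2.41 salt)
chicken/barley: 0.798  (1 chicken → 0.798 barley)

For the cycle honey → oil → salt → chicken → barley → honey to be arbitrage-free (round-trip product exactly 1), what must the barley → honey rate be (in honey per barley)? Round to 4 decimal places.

Known legs of the cycle: 0.337 × 2.3 × 0.402 × 0.798 = 0.2486489796
For no arbitrage the full-cycle product must be 1, so the missing rate is 1 / 0.2486489796 ≈ 4.021734.

4.0217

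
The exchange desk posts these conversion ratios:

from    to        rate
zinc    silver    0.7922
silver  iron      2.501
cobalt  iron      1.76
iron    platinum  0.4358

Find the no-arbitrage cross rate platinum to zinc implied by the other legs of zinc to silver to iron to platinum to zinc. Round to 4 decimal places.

1.1581

Known legs of the cycle: 0.7922 × 2.501 × 0.4358 = 0.86344714076
For no arbitrage the full-cycle product must be 1, so the missing rate is 1 / 0.86344714076 ≈ 1.158148.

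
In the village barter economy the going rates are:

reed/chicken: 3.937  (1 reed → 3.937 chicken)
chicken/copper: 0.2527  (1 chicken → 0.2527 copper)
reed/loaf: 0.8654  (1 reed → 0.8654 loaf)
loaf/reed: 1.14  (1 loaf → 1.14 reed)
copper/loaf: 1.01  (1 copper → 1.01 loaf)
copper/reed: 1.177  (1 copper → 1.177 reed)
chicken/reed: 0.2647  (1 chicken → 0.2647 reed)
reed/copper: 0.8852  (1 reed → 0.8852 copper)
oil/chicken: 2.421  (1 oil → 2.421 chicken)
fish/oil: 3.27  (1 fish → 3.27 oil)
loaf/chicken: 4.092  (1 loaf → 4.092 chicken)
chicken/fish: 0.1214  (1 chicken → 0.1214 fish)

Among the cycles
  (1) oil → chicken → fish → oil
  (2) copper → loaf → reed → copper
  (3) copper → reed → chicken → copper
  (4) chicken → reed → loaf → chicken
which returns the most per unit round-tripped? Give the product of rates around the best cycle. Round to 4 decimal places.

1.1710

(1) 2.421 × 0.1214 × 3.27 = 0.96108
(2) 1.01 × 1.14 × 0.8852 = 1.01922
(3) 1.177 × 3.937 × 0.2527 = 1.17097
(4) 0.2647 × 0.8654 × 4.092 = 0.93736
Highest is cycle (3) at 1.1710 (>1, arbitrage).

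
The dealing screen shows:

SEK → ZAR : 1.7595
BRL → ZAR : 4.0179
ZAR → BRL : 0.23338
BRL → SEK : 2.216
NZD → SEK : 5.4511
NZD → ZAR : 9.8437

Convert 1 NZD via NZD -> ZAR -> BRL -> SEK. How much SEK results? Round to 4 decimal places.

1 NZD × 9.8437 = 9.8437 ZAR
9.8437 ZAR × 0.23338 = 2.297322706 BRL
2.297322706 BRL × 2.216 = 5.090867116496 SEK

5.0909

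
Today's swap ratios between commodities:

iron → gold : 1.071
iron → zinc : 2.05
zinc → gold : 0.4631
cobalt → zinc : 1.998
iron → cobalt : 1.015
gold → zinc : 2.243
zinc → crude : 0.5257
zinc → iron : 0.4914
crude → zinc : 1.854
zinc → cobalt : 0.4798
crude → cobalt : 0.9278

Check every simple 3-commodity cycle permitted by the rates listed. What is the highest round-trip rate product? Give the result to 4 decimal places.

gold→zinc→iron→gold: 2.243 × 0.4914 × 1.071 = 1.18047
cobalt→zinc→iron→cobalt: 1.998 × 0.4914 × 1.015 = 0.99654
cobalt→zinc→crude→cobalt: 1.998 × 0.5257 × 0.9278 = 0.97451
Maximum is gold→zinc→iron→gold at 1.1805; arbitrage exists.

1.1805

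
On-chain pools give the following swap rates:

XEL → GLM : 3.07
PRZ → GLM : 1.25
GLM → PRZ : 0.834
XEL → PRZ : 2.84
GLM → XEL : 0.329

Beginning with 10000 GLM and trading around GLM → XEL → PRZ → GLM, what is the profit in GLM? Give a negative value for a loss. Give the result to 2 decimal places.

10000 GLM × 0.329 = 3290 XEL
3290 XEL × 2.84 = 9343.6 PRZ
9343.6 PRZ × 1.25 = 11679.5 GLM
Net change: 11679.5 − 10000 = 1679.5 GLM

1679.50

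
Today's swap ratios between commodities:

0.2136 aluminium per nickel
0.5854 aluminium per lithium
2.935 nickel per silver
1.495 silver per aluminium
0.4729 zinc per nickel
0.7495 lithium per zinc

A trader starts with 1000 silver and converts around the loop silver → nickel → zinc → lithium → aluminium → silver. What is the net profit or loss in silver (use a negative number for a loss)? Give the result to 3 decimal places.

1000 silver × 2.935 = 2935 nickel
2935 nickel × 0.4729 = 1387.9615 zinc
1387.9615 zinc × 0.7495 = 1040.27714425 lithium
1040.27714425 lithium × 0.5854 = 608.97824024395 aluminium
608.97824024395 aluminium × 1.495 = 910.42246916470525 silver
Net change: 910.42246916470525 − 1000 = -89.57753083529475 silver

-89.578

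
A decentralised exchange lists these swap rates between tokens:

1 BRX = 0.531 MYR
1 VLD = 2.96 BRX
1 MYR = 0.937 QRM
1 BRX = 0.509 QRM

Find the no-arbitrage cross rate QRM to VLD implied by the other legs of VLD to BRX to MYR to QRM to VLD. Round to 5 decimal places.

Known legs of the cycle: 2.96 × 0.531 × 0.937 = 1.47273912
For no arbitrage the full-cycle product must be 1, so the missing rate is 1 / 1.47273912 ≈ 0.6790069.

0.67901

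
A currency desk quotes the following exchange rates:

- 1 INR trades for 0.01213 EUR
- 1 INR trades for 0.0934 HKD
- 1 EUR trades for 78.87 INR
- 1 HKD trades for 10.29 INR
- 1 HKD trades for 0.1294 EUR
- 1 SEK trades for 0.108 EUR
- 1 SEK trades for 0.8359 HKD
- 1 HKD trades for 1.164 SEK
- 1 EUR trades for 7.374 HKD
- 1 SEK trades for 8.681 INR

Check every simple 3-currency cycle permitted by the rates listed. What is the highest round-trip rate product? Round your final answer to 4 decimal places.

0.9532

EUR→INR→HKD→EUR: 78.87 × 0.0934 × 0.1294 = 0.95322
HKD→SEK→INR→HKD: 1.164 × 8.681 × 0.0934 = 0.94378
EUR→HKD→SEK→EUR: 7.374 × 1.164 × 0.108 = 0.92700
EUR→HKD→INR→EUR: 7.374 × 10.29 × 0.01213 = 0.92041
Maximum is EUR→INR→HKD→EUR at 0.9532; no arbitrage — every cycle loses value.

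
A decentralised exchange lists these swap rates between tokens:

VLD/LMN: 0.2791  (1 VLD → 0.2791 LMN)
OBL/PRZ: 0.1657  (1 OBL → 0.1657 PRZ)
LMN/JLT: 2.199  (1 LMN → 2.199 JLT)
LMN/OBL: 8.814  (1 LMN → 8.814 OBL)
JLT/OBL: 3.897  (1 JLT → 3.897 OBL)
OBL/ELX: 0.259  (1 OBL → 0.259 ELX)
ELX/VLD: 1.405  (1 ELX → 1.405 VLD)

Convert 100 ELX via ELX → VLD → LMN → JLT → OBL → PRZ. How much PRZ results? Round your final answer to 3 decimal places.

100 ELX × 1.405 = 140.5 VLD
140.5 VLD × 0.2791 = 39.21355 LMN
39.21355 LMN × 2.199 = 86.23059645 JLT
86.23059645 JLT × 3.897 = 336.04063436565 OBL
336.04063436565 OBL × 0.1657 = 55.681933114388205 PRZ

55.682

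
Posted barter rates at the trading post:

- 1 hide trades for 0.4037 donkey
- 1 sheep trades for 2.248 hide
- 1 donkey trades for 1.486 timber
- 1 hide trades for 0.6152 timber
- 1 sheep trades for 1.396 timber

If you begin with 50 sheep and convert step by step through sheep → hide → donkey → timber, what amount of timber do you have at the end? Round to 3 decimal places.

50 sheep × 2.248 = 112.4 hide
112.4 hide × 0.4037 = 45.37588 donkey
45.37588 donkey × 1.486 = 67.42855768 timber

67.429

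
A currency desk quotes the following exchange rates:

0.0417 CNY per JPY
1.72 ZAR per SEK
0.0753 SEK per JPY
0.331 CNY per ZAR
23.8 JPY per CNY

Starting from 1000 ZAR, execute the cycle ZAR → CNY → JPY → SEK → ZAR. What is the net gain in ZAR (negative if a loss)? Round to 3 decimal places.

20.301

1000 ZAR × 0.331 = 331 CNY
331 CNY × 23.8 = 7877.8 JPY
7877.8 JPY × 0.0753 = 593.19834 SEK
593.19834 SEK × 1.72 = 1020.3011448 ZAR
Net change: 1020.3011448 − 1000 = 20.3011448 ZAR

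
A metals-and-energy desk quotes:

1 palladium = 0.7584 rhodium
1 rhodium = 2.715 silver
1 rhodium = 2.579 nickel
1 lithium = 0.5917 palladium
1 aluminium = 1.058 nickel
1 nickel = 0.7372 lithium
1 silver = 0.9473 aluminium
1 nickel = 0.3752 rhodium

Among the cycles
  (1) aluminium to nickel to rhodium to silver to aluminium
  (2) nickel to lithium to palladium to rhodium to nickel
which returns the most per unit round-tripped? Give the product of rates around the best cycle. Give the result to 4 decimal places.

(1) 1.058 × 0.3752 × 2.715 × 0.9473 = 1.02095
(2) 0.7372 × 0.5917 × 0.7584 × 2.579 = 0.85317
Highest is cycle (1) at 1.0210 (>1, arbitrage).

1.0210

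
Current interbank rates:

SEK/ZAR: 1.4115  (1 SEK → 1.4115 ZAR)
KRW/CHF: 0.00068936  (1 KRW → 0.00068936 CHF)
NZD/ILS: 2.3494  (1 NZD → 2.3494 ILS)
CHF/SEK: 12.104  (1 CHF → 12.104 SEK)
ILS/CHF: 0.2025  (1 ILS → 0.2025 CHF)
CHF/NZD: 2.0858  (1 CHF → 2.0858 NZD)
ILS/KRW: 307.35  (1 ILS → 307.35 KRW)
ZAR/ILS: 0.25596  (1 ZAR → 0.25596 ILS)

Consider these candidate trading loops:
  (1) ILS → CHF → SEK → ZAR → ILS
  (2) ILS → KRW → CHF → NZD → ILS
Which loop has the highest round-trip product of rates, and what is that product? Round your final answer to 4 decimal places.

(1) 0.2025 × 12.104 × 1.4115 × 0.25596 = 0.88554
(2) 307.35 × 0.00068936 × 2.0858 × 2.3494 = 1.03827
Highest is cycle (2) at 1.0383 (>1, arbitrage).

1.0383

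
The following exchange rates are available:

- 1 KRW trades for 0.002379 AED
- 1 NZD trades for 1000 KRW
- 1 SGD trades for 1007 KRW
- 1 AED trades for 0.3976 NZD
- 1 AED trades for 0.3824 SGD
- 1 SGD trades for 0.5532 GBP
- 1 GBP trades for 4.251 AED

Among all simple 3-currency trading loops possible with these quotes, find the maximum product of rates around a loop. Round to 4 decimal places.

0.9459

AED→NZD→KRW→AED: 0.3976 × 1000 × 0.002379 = 0.94589
AED→SGD→KRW→AED: 0.3824 × 1007 × 0.002379 = 0.91610
AED→SGD→GBP→AED: 0.3824 × 0.5532 × 4.251 = 0.89927
Maximum is AED→NZD→KRW→AED at 0.9459; no arbitrage — every cycle loses value.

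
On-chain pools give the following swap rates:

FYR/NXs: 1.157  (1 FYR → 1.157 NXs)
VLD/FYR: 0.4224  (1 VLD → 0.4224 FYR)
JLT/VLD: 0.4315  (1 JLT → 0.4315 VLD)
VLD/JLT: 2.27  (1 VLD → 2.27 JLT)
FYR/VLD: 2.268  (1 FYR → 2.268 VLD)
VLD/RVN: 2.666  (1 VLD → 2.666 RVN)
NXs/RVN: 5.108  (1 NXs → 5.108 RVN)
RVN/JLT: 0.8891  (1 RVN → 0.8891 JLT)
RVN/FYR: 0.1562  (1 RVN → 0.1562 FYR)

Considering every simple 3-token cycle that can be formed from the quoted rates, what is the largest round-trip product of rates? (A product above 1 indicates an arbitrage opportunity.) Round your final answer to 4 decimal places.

1.0228

JLT→VLD→RVN→JLT: 0.4315 × 2.666 × 0.8891 = 1.02280
FYR→VLD→RVN→FYR: 2.268 × 2.666 × 0.1562 = 0.94446
FYR→NXs→RVN→FYR: 1.157 × 5.108 × 0.1562 = 0.92314
Maximum is JLT→VLD→RVN→JLT at 1.0228; arbitrage exists.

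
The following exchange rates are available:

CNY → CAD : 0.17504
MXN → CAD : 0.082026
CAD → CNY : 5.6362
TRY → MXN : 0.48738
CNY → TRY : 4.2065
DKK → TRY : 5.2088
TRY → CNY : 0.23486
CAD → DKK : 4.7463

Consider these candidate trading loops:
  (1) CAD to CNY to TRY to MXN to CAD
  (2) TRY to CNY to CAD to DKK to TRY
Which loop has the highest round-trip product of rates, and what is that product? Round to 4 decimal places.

1.0163

(1) 5.6362 × 4.2065 × 0.48738 × 0.082026 = 0.94782
(2) 0.23486 × 0.17504 × 4.7463 × 5.2088 = 1.01634
Highest is cycle (2) at 1.0163 (>1, arbitrage).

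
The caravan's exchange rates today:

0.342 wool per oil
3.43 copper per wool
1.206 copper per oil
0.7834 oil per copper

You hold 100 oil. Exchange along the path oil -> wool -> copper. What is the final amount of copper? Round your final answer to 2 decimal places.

117.31

100 oil × 0.342 = 34.2 wool
34.2 wool × 3.43 = 117.306 copper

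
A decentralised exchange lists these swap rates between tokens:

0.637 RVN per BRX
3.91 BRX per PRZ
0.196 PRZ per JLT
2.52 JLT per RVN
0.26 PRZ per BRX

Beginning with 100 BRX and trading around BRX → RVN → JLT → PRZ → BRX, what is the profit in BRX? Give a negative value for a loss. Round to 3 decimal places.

100 BRX × 0.637 = 63.7 RVN
63.7 RVN × 2.52 = 160.524 JLT
160.524 JLT × 0.196 = 31.462704 PRZ
31.462704 PRZ × 3.91 = 123.01917264 BRX
Net change: 123.01917264 − 100 = 23.01917264 BRX

23.019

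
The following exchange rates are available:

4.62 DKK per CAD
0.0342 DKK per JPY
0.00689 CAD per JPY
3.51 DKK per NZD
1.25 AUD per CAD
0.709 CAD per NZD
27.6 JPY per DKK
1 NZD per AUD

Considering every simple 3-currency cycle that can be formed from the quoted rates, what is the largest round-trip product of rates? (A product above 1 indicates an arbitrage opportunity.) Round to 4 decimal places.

NZD→CAD→AUD→NZD: 0.709 × 1.25 × 1 = 0.88625
DKK→JPY→CAD→DKK: 27.6 × 0.00689 × 4.62 = 0.87856
Maximum is NZD→CAD→AUD→NZD at 0.8863; no arbitrage — every cycle loses value.

0.8863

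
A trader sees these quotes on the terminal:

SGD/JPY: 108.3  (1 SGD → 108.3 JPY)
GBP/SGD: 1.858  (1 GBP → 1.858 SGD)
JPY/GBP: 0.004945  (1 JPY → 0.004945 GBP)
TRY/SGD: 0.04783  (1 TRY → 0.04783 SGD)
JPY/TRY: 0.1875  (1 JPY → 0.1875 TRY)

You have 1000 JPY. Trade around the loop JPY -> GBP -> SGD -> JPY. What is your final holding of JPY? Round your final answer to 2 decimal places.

1000 JPY × 0.004945 = 4.945 GBP
4.945 GBP × 1.858 = 9.18781 SGD
9.18781 SGD × 108.3 = 995.039823 JPY

995.04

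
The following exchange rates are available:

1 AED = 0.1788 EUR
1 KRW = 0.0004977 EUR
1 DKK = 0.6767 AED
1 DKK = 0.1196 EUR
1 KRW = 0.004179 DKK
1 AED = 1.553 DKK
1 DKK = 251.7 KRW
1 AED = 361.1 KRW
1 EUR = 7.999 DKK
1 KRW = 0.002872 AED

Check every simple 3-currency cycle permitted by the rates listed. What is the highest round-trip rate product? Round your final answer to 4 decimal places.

1.1226

DKK→KRW→AED→DKK: 251.7 × 0.002872 × 1.553 = 1.12264
DKK→AED→KRW→DKK: 0.6767 × 361.1 × 0.004179 = 1.02117
EUR→DKK→KRW→EUR: 7.999 × 251.7 × 0.0004977 = 1.00204
EUR→DKK→AED→EUR: 7.999 × 0.6767 × 0.1788 = 0.96783
Maximum is DKK→KRW→AED→DKK at 1.1226; arbitrage exists.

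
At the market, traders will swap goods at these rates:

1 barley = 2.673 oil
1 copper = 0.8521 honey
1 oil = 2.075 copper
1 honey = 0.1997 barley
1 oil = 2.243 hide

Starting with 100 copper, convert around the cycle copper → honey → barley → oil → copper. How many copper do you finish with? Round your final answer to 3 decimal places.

94.381

100 copper × 0.8521 = 85.21 honey
85.21 honey × 0.1997 = 17.016437 barley
17.016437 barley × 2.673 = 45.484936101 oil
45.484936101 oil × 2.075 = 94.381242409575 copper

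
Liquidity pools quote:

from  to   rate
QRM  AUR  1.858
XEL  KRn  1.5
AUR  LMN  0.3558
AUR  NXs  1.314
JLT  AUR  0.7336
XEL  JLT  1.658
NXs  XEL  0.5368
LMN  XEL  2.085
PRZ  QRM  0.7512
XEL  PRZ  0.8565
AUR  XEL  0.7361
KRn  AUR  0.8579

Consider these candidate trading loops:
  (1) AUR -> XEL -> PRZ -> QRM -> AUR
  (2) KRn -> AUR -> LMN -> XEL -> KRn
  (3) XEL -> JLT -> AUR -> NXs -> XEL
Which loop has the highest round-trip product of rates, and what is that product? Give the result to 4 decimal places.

(1) 0.7361 × 0.8565 × 0.7512 × 1.858 = 0.87997
(2) 0.8579 × 0.3558 × 2.085 × 1.5 = 0.95464
(3) 1.658 × 0.7336 × 1.314 × 0.5368 = 0.85793
Highest is cycle (2) at 0.9546 (≤1, no arbitrage).

0.9546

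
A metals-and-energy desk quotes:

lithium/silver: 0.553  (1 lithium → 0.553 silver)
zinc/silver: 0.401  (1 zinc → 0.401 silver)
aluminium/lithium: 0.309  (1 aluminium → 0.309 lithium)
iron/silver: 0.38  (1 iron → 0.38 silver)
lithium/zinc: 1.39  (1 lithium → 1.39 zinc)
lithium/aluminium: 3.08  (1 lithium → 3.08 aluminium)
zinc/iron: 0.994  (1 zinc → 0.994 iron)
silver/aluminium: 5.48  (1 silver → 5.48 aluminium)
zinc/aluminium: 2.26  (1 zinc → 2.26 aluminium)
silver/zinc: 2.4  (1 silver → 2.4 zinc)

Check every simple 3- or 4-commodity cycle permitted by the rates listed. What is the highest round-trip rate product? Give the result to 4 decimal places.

0.9707

lithium→zinc→aluminium→lithium: 1.39 × 2.26 × 0.309 = 0.97069
silver→aluminium→lithium→zinc→silver: 5.48 × 0.309 × 1.39 × 0.401 = 0.94384
silver→aluminium→lithium→silver: 5.48 × 0.309 × 0.553 = 0.93641
silver→zinc→aluminium→lithium→silver: 2.4 × 2.26 × 0.309 × 0.553 = 0.92684
silver→zinc→iron→silver: 2.4 × 0.994 × 0.38 = 0.90653
Maximum is lithium→zinc→aluminium→lithium at 0.9707; no arbitrage — every cycle loses value.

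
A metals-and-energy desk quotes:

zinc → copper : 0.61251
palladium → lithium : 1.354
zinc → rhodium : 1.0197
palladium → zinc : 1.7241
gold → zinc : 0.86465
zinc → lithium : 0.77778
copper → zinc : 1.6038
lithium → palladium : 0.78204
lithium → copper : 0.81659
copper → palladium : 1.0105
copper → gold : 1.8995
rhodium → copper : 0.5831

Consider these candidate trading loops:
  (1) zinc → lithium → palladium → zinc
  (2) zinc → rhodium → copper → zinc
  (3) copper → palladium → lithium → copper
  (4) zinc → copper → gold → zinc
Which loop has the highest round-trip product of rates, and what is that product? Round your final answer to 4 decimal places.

(1) 0.77778 × 0.78204 × 1.7241 = 1.04869
(2) 1.0197 × 0.5831 × 1.6038 = 0.95360
(3) 1.0105 × 1.354 × 0.81659 = 1.11727
(4) 0.61251 × 1.8995 × 0.86465 = 1.00599
Highest is cycle (3) at 1.1173 (>1, arbitrage).

1.1173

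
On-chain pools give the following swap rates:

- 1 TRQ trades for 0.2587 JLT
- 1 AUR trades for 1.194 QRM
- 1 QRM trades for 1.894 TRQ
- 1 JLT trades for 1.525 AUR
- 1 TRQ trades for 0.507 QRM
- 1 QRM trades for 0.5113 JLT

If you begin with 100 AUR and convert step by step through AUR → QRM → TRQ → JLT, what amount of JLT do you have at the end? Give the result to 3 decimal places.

100 AUR × 1.194 = 119.4 QRM
119.4 QRM × 1.894 = 226.1436 TRQ
226.1436 TRQ × 0.2587 = 58.50334932 JLT

58.503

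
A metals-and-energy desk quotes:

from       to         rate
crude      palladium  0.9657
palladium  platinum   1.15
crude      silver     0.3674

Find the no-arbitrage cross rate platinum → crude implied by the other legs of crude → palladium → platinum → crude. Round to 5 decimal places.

0.90045

Known legs of the cycle: 0.9657 × 1.15 = 1.110555
For no arbitrage the full-cycle product must be 1, so the missing rate is 1 / 1.110555 ≈ 0.9004507.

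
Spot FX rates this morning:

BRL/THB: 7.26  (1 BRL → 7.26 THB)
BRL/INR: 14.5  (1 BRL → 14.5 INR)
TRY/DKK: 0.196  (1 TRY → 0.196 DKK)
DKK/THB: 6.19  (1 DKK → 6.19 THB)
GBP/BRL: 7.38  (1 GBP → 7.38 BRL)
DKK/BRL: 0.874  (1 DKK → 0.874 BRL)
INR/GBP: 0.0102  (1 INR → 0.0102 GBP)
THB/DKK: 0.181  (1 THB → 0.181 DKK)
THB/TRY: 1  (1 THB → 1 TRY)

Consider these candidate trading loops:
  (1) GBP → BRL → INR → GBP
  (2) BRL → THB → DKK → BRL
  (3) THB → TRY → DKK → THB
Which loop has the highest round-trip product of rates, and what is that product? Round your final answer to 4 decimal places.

(1) 7.38 × 14.5 × 0.0102 = 1.09150
(2) 7.26 × 0.181 × 0.874 = 1.14849
(3) 1 × 0.196 × 6.19 = 1.21324
Highest is cycle (3) at 1.2132 (>1, arbitrage).

1.2132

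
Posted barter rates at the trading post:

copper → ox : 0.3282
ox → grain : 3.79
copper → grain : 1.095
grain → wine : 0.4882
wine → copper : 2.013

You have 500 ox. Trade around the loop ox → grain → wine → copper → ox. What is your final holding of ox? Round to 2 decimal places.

611.21

500 ox × 3.79 = 1895 grain
1895 grain × 0.4882 = 925.139 wine
925.139 wine × 2.013 = 1862.304807 copper
1862.304807 copper × 0.3282 = 611.2084376574 ox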